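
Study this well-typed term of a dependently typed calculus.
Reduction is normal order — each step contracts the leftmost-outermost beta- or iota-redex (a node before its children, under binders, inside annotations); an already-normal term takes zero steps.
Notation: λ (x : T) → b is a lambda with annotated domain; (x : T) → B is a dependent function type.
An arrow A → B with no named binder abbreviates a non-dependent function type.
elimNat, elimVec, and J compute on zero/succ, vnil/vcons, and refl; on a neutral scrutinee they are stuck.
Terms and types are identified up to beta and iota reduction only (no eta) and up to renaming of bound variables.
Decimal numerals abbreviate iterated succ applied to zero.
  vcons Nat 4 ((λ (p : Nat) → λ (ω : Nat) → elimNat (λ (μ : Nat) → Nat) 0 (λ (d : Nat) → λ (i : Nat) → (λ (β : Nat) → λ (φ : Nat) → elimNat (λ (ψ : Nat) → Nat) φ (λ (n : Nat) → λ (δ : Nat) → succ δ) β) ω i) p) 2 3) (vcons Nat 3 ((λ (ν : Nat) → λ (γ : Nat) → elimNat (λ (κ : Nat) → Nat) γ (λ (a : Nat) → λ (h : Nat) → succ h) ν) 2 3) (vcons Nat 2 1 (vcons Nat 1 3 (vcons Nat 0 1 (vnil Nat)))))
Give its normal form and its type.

resulting normal form:
  vcons Nat 4 6 (vcons Nat 3 5 (vcons Nat 2 1 (vcons Nat 1 3 (vcons Nat 0 1 (vnil Nat)))))
the term's type:
  Vec Nat 5
observation: normalization takes exactly 42 steps under the normal-order strategy.


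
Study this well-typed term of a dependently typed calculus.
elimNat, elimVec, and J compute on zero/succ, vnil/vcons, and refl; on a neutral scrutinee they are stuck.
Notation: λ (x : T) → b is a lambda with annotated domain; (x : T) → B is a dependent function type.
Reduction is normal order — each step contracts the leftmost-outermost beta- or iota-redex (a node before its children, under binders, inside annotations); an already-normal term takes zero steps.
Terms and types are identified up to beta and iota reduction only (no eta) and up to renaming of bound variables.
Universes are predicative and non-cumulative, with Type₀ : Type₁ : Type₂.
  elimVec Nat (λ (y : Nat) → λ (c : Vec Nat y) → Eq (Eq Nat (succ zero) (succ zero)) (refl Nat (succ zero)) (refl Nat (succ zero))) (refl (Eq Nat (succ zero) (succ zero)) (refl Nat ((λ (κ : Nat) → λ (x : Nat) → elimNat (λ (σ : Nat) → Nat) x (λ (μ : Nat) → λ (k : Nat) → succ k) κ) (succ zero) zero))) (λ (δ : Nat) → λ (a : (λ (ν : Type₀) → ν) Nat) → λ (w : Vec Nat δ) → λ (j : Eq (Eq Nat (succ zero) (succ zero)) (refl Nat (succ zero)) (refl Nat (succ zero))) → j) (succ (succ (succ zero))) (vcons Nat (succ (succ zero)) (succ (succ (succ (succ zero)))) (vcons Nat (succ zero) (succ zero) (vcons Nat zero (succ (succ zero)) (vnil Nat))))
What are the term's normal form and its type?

normal form:
  refl (Eq Nat (succ zero) (succ zero)) (refl Nat (succ zero))
the term's type:
  Eq (Eq Nat (succ zero) (succ zero)) (refl Nat (succ zero)) (refl Nat (succ zero))


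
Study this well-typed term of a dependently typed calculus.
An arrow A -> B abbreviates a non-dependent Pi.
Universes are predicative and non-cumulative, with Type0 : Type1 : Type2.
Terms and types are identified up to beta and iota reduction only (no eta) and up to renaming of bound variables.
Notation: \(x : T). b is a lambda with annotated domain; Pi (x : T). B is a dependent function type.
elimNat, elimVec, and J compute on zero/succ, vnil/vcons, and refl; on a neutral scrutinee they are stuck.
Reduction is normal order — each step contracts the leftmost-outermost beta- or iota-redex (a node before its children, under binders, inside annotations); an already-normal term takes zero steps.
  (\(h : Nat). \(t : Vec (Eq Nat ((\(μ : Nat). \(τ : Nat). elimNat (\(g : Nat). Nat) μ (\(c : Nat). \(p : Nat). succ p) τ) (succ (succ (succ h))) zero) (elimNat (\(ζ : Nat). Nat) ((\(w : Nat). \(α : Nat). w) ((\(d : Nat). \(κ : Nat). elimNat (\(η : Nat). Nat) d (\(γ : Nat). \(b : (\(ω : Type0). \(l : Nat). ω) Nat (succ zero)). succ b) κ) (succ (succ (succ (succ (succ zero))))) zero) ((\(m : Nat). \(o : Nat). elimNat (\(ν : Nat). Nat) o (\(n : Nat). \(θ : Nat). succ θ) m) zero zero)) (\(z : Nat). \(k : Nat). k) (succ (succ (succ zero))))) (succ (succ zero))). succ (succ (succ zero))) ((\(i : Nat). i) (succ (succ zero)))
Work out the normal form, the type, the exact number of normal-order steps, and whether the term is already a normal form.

reduced normal form:
  \(h : Vec (Eq Nat (succ (succ (succ (succ (succ zero))))) (succ (succ (succ (succ (succ zero)))))) (succ (succ zero))). succ (succ (succ zero))
the term's type:
  Vec (Eq Nat (succ (succ (succ (succ (succ zero))))) (succ (succ (succ (succ (succ zero)))))) (succ (succ zero)) -> Nat
reduction steps (normal order): 20
started in normal form: no
first redex: a beta-redex


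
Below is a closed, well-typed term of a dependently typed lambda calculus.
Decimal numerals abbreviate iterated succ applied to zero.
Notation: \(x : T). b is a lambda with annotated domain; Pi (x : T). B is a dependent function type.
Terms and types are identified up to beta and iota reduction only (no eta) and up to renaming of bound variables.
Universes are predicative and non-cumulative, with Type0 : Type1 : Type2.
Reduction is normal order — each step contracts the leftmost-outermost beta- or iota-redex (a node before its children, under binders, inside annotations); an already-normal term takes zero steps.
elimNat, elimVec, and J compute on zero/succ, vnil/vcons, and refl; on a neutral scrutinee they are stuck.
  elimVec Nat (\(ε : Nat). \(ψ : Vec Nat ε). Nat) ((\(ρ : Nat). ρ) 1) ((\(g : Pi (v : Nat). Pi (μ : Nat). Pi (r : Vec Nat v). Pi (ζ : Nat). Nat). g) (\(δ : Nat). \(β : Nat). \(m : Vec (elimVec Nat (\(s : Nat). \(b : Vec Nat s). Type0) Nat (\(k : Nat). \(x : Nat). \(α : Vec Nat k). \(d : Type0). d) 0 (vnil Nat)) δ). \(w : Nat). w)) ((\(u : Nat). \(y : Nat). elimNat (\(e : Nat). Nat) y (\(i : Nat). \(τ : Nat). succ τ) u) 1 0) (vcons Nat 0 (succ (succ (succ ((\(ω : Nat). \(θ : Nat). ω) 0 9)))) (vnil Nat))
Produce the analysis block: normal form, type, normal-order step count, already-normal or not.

resulting normal form:
  1
inferred type:
  Nat
normal-order step count: 8
already normal: no
first contracted redex: an elimVec iota-redex


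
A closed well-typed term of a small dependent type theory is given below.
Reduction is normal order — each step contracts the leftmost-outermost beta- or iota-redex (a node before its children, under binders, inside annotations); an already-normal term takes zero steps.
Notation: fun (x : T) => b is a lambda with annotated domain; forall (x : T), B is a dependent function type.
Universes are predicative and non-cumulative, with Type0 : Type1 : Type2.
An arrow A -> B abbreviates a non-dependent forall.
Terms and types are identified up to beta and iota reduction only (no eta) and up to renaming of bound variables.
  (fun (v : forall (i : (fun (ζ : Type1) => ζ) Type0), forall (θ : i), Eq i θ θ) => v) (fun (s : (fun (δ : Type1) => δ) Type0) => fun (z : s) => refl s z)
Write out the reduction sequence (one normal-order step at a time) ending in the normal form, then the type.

normal-order reduction sequence:
  (fun (v : forall (i : (fun (ζ : Type1) => ζ) Type0), forall (θ : i), Eq i θ θ) => v) (fun (s : (fun (δ : Type1) => δ) Type0) => fun (z : s) => refl s z)
  ~> fun (v : (fun (i : Type1) => i) Type0) => fun (ζ : v) => refl v ζ
  ~> fun (v : Type0) => fun (i : v) => refl v i
inferred type:
  forall (v : Type0), forall (i : v), Eq v i i


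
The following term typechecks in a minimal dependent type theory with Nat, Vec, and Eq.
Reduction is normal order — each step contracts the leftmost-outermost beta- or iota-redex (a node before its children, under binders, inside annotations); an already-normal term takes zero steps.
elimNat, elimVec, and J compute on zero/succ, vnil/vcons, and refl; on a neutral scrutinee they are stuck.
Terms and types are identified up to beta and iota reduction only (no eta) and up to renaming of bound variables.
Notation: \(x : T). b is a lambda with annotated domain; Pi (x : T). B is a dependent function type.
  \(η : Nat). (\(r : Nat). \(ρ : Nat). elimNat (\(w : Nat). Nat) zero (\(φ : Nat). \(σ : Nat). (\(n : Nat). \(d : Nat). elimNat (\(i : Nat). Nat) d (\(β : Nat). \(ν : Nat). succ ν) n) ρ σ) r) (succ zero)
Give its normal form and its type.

normal form:
  \(η : Nat). \(r : Nat). elimNat (\(ρ : Nat). Nat) zero (\(w : Nat). \(φ : Nat). succ φ) r
the term's type:
  Pi (η : Nat). Pi (r : Nat). Nat


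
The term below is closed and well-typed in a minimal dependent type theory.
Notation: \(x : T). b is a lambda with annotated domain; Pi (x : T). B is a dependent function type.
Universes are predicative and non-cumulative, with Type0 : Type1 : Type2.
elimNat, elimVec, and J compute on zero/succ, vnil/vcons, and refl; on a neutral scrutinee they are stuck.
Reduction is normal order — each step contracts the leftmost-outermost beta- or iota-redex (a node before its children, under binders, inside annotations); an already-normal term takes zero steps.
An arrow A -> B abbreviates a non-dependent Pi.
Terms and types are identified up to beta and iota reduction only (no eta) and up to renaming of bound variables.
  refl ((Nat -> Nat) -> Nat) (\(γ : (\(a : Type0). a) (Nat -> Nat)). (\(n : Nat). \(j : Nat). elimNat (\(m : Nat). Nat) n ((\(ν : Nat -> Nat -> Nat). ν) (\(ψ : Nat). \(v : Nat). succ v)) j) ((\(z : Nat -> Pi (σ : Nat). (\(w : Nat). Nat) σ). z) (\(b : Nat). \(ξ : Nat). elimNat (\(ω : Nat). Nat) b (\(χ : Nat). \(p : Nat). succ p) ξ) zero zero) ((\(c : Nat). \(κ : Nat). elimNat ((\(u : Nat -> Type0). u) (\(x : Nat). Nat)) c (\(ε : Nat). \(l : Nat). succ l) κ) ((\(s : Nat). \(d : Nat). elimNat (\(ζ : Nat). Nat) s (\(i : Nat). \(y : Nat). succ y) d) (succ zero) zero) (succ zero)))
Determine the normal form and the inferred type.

normal form:
  refl ((Nat -> Nat) -> Nat) (\(γ : Nat -> Nat). succ (succ zero))
the term's type:
  Eq ((Nat -> Nat) -> Nat) (\(γ : Nat -> Nat). succ (succ zero)) (\(a : Nat -> Nat). succ (succ zero))
observation: 24 normal-order steps separate the term from its normal form.


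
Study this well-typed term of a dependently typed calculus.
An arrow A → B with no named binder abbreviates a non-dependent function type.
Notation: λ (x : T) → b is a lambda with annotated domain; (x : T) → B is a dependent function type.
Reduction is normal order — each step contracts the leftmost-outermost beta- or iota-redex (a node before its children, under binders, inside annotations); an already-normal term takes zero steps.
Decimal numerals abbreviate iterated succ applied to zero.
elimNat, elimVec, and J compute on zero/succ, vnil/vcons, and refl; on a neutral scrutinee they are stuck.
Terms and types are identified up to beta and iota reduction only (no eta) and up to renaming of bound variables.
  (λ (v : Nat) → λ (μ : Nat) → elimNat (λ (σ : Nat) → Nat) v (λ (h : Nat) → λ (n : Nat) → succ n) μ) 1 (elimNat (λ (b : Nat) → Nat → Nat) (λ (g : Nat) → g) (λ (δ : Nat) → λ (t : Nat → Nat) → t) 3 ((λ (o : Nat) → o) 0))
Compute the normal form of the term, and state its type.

resulting normal form:
  1
the term's type:
  Nat
observation: the leftmost-outermost redex is a beta-redex, and normalization takes 15 steps.


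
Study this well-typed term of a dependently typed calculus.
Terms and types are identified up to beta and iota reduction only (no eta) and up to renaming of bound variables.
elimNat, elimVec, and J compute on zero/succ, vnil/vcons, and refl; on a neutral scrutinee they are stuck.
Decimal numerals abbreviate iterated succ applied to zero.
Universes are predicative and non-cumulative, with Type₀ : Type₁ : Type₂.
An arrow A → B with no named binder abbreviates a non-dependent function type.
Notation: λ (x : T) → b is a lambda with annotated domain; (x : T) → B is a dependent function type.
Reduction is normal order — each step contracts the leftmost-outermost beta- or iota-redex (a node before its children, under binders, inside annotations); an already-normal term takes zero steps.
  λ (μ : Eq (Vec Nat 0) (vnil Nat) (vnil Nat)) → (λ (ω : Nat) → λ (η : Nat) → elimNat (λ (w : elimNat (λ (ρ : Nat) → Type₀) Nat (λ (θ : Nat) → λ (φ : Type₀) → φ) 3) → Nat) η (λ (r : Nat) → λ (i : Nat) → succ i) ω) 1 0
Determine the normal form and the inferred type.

normal form:
  λ (μ : Eq (Vec Nat 0) (vnil Nat) (vnil Nat)) → 1
inferred type:
  Eq (Vec Nat 0) (vnil Nat) (vnil Nat) → Nat


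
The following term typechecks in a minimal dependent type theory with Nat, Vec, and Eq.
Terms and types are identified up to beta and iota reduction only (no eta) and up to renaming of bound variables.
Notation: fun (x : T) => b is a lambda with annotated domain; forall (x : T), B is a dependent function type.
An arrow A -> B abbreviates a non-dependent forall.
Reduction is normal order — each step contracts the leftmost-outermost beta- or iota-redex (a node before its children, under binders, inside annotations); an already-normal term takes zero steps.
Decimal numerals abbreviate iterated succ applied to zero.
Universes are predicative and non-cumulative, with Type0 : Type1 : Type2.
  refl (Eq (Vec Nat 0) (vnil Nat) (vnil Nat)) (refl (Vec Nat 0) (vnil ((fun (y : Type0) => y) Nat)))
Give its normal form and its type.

normal form:
  refl (Eq (Vec Nat 0) (vnil Nat) (vnil Nat)) (refl (Vec Nat 0) (vnil Nat))
the term's type:
  Eq (Eq (Vec Nat 0) (vnil Nat) (vnil Nat)) (refl (Vec Nat 0) (vnil Nat)) (refl (Vec Nat 0) (vnil Nat))
observation: the leftmost-outermost redex is a beta-redex, and normalization takes 1 step.


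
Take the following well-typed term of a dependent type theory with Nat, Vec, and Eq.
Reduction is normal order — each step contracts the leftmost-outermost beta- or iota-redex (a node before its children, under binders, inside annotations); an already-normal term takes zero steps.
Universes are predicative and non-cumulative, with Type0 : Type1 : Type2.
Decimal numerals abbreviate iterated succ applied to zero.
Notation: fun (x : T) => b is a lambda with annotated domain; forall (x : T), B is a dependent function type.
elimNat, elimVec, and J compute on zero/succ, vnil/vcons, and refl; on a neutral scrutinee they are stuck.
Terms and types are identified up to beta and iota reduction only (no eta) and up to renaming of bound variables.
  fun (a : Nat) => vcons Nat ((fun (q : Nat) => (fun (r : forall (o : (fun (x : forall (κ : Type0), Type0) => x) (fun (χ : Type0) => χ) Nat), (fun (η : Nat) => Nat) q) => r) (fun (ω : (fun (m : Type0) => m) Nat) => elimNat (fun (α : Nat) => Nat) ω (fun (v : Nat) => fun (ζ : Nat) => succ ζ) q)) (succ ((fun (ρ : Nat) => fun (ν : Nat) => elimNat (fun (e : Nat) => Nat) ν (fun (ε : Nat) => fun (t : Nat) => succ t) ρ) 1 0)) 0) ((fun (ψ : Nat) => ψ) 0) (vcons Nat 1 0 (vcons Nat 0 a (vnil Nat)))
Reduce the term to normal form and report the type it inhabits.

resulting normal form:
  fun (a : Nat) => vcons Nat 2 0 (vcons Nat 1 0 (vcons Nat 0 a (vnil Nat)))
type:
  forall (a : Nat), Vec Nat 3


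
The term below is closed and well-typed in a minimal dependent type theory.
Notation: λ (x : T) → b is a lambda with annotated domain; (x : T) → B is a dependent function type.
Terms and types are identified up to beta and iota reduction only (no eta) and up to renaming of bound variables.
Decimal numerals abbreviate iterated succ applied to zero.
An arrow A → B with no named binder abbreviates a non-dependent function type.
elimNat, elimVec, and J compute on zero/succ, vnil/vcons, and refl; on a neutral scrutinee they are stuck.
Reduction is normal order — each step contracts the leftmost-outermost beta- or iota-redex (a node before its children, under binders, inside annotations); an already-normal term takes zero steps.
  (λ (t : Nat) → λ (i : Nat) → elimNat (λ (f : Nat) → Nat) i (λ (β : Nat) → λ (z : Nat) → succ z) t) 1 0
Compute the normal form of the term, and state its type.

resulting normal form:
  1
inferred type:
  Nat


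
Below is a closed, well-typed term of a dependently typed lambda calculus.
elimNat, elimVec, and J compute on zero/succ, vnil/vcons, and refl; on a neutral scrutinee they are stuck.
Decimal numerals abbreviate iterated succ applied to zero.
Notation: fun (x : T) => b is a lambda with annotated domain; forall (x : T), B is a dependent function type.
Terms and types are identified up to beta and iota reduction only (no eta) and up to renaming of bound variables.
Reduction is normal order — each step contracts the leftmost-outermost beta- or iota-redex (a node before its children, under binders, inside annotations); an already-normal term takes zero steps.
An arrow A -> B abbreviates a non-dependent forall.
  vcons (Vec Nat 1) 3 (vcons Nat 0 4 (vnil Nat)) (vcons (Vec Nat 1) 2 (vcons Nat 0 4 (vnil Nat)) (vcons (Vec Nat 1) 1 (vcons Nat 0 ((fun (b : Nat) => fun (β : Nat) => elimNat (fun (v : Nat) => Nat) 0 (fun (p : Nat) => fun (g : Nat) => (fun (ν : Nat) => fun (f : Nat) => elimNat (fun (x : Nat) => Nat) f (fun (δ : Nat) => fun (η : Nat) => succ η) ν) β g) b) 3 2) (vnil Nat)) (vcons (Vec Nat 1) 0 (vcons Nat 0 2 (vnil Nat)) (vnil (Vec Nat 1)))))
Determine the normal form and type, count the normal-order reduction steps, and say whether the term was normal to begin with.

resulting normal form:
  vcons (Vec Nat 1) 3 (vcons Nat 0 4 (vnil Nat)) (vcons (Vec Nat 1) 2 (vcons Nat 0 4 (vnil Nat)) (vcons (Vec Nat 1) 1 (vcons Nat 0 6 (vnil Nat)) (vcons (Vec Nat 1) 0 (vcons Nat 0 2 (vnil Nat)) (vnil (Vec Nat 1)))))
inferred type:
  Vec (Vec Nat 1) 4
reduction steps (normal order): 39
started in normal form: no
first redex: a beta-redex


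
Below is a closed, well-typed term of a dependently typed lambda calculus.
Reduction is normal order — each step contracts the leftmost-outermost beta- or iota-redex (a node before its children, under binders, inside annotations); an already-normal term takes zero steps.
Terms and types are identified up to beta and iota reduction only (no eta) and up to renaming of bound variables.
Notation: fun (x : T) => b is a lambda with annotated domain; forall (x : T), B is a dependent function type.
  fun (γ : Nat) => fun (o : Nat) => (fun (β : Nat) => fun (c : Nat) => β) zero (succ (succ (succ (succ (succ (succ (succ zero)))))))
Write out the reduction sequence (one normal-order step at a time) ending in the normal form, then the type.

reduction (normal order):
  fun (γ : Nat) => fun (o : Nat) => (fun (β : Nat) => fun (c : Nat) => β) zero (succ (succ (succ (succ (succ (succ (succ zero)))))))
  ~> fun (γ : Nat) => fun (o : Nat) => (fun (β : Nat) => zero) (succ (succ (succ (succ (succ (succ (succ zero)))))))
  ~> fun (γ : Nat) => fun (o : Nat) => zero
type:
  forall (γ : Nat), forall (o : Nat), Nat


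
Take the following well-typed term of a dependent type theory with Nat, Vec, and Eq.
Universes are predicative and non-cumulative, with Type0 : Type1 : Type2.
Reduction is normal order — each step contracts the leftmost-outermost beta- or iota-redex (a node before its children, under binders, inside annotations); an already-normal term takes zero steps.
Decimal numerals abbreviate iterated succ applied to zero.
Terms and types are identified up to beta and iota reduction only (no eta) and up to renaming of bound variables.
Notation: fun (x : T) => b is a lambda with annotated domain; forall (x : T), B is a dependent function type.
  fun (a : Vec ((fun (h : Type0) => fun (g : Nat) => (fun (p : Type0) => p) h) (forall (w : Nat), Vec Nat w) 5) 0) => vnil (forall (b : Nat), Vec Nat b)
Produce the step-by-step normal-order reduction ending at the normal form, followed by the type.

normal-order reduction:
  fun (a : Vec ((fun (h : Type0) => fun (g : Nat) => (fun (p : Type0) => p) h) (forall (w : Nat), Vec Nat w) 5) 0) => vnil (forall (b : Nat), Vec Nat b)
  ~> fun (a : Vec ((fun (h : Nat) => (fun (g : Type0) => g) (forall (p : Nat), Vec Nat p)) 5) 0) => vnil (forall (w : Nat), Vec Nat w)
  ~> fun (a : Vec ((fun (h : Type0) => h) (forall (g : Nat), Vec Nat g)) 0) => vnil (forall (p : Nat), Vec Nat p)
  ~> fun (a : Vec (forall (h : Nat), Vec Nat h) 0) => vnil (forall (g : Nat), Vec Nat g)
type:
  forall (a : Vec (forall (h : Nat), Vec Nat h) 0), Vec (forall (g : Nat), Vec Nat g) 0


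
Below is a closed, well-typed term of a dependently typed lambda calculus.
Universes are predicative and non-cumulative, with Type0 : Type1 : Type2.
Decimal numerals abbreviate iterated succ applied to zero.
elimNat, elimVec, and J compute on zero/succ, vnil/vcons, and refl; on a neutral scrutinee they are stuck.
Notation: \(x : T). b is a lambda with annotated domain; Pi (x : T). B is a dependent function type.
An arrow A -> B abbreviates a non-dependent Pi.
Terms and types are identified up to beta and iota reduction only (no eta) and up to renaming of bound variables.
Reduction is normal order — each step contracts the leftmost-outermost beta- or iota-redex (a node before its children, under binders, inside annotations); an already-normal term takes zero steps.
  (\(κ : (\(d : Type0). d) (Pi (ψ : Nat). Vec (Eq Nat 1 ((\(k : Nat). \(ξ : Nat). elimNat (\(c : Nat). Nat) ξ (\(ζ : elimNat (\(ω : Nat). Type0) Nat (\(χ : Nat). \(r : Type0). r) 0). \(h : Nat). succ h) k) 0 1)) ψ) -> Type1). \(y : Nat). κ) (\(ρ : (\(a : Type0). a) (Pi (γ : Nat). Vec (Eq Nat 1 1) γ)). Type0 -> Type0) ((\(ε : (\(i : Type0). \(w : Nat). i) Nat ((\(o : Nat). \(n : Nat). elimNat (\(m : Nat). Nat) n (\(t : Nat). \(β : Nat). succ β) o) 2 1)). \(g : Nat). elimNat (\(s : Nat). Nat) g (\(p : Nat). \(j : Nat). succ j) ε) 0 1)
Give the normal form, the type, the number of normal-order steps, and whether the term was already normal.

resulting normal form:
  \(κ : Pi (d : Nat). Vec (Eq Nat 1 1) d). Type0 -> Type0
inferred type:
  (Pi (κ : Nat). Vec (Eq Nat 1 1) κ) -> Type1
reduction steps (normal order): 3
already normal: no
first redex: a beta-redex


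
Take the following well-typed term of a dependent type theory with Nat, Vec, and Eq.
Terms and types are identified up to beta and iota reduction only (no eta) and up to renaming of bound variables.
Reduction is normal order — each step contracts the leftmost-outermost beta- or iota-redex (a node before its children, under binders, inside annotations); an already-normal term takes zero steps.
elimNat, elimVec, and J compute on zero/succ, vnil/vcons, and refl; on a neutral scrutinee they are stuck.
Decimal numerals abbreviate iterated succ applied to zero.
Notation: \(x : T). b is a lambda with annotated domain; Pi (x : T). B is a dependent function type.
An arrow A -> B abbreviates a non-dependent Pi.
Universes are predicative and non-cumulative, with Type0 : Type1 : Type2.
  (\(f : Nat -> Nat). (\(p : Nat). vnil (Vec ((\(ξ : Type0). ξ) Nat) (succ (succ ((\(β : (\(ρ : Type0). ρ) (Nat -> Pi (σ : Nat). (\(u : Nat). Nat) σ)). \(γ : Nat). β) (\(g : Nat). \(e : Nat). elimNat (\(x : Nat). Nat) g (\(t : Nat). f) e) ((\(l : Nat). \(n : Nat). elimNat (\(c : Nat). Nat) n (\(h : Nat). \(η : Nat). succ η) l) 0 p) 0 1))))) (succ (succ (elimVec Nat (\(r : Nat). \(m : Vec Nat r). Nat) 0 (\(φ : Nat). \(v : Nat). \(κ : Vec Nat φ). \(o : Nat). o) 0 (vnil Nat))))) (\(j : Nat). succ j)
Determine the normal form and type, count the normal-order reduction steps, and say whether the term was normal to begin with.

reduced normal form:
  vnil (Vec Nat 3)
type:
  Vec (Vec Nat 3) 0
reduction steps (normal order): 11
term was already normal: no
first contracted redex: a beta-redex


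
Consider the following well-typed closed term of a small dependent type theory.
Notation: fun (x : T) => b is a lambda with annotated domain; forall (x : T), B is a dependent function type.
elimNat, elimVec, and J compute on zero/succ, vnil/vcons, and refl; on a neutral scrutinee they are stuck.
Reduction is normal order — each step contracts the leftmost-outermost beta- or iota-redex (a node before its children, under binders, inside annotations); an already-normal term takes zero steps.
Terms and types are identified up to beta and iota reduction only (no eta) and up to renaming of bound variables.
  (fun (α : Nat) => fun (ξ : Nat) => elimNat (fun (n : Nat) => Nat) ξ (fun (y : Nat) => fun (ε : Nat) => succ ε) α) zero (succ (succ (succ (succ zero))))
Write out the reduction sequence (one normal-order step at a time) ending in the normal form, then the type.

normal-order reduction sequence:
  (fun (α : Nat) => fun (ξ : Nat) => elimNat (fun (n : Nat) => Nat) ξ (fun (y : Nat) => fun (ε : Nat) => succ ε) α) zero (succ (succ (succ (succ zero))))
  ~> (fun (α : Nat) => elimNat (fun (ξ : Nat) => Nat) α (fun (n : Nat) => fun (y : Nat) => succ y) zero) (succ (succ (succ (succ zero))))
  ~> elimNat (fun (α : Nat) => Nat) (succ (succ (succ (succ zero)))) (fun (ξ : Nat) => fun (n : Nat) => succ n) zero
  ~> succ (succ (succ (succ zero)))
type:
  Nat


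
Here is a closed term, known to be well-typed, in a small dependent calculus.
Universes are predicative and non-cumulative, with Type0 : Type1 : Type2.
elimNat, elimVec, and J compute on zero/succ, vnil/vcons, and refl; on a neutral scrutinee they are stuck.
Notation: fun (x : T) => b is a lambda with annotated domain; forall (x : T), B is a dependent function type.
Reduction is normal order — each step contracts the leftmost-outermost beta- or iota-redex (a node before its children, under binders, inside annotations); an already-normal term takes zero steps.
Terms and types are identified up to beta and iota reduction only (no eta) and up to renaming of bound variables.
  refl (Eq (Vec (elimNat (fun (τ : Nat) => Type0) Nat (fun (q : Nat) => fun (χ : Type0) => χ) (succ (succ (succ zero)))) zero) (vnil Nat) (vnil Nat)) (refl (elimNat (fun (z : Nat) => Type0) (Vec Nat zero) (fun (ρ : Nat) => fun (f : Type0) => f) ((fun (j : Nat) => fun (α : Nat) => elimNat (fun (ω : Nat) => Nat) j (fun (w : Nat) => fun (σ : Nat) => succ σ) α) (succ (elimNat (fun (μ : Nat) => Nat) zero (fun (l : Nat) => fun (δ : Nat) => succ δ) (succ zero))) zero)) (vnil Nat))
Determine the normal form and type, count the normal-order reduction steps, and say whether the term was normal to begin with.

resulting normal form:
  refl (Eq (Vec Nat zero) (vnil Nat) (vnil Nat)) (refl (Vec Nat zero) (vnil Nat))
type:
  Eq (Eq (Vec Nat zero) (vnil Nat) (vnil Nat)) (refl (Vec Nat zero) (vnil Nat)) (refl (Vec Nat zero) (vnil Nat))
reduction steps (normal order): 24
term was already normal: no
first contracted redex: an elimNat iota-redex


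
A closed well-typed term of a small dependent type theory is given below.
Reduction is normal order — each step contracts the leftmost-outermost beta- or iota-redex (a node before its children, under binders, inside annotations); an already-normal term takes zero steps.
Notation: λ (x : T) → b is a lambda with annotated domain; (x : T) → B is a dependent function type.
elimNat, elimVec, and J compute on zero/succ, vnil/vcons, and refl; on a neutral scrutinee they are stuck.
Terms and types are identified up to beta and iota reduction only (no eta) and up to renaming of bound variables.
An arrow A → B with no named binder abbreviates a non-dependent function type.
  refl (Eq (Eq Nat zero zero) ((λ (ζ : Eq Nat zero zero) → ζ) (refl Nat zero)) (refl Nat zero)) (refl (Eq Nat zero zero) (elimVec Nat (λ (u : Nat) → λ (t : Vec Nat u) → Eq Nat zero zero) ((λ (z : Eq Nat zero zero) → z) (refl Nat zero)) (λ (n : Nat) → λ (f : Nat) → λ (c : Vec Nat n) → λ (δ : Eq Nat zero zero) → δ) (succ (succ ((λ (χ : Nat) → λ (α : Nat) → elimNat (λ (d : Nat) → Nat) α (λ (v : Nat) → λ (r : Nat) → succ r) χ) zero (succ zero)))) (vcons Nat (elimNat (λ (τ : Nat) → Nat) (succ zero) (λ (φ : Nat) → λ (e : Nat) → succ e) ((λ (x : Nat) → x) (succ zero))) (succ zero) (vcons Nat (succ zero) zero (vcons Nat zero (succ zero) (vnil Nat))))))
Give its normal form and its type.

resulting normal form:
  refl (Eq (Eq Nat zero zero) (refl Nat zero) (refl Nat zero)) (refl (Eq Nat zero zero) (refl Nat zero))
the term's type:
  Eq (Eq (Eq Nat zero zero) (refl Nat zero) (refl Nat zero)) (refl (Eq Nat zero zero) (refl Nat zero)) (refl (Eq Nat zero zero) (refl Nat zero))
observation: the term reaches its normal form after 18 normal-order steps.


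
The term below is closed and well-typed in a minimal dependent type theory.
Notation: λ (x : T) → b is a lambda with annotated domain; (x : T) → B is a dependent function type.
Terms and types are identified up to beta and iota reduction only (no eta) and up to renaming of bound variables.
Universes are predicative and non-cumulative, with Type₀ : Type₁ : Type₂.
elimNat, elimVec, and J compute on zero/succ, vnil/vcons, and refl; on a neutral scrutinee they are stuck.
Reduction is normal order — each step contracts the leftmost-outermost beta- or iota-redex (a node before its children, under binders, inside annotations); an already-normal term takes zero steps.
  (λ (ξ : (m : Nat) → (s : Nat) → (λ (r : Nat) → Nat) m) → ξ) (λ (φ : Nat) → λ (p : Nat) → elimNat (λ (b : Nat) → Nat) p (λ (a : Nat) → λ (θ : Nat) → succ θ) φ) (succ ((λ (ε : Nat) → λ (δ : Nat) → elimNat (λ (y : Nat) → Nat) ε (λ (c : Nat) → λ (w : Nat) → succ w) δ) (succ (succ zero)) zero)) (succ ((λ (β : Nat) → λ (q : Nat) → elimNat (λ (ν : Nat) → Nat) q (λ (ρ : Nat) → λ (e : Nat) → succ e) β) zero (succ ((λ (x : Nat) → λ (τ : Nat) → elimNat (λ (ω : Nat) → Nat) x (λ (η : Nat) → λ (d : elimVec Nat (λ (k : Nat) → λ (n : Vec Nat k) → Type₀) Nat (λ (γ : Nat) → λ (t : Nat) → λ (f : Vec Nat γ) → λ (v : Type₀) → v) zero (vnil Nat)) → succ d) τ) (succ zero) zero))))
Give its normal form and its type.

reduced normal form:
  succ (succ (succ (succ (succ (succ zero)))))
inferred type:
  Nat
observation: contracting a beta-redex first, the term normalizes in 22 steps.


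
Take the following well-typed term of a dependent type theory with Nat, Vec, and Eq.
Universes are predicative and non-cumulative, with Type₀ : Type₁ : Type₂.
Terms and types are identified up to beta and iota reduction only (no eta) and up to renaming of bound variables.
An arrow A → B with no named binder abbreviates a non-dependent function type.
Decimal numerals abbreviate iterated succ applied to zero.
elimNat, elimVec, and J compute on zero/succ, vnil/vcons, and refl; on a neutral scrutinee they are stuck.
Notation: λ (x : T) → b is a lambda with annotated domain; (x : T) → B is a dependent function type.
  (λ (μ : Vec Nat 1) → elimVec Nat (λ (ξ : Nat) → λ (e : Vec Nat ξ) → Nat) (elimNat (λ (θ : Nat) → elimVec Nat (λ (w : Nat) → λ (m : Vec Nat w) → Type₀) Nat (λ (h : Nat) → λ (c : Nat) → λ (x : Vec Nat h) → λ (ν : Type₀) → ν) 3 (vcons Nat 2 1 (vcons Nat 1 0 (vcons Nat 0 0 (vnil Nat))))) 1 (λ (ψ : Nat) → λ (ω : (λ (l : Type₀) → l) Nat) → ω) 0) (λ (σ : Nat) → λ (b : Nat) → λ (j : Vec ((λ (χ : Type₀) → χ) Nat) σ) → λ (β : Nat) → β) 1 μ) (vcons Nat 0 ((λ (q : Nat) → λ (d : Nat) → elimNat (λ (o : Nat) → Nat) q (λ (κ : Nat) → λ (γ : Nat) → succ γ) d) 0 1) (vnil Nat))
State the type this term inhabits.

type:
  Nat


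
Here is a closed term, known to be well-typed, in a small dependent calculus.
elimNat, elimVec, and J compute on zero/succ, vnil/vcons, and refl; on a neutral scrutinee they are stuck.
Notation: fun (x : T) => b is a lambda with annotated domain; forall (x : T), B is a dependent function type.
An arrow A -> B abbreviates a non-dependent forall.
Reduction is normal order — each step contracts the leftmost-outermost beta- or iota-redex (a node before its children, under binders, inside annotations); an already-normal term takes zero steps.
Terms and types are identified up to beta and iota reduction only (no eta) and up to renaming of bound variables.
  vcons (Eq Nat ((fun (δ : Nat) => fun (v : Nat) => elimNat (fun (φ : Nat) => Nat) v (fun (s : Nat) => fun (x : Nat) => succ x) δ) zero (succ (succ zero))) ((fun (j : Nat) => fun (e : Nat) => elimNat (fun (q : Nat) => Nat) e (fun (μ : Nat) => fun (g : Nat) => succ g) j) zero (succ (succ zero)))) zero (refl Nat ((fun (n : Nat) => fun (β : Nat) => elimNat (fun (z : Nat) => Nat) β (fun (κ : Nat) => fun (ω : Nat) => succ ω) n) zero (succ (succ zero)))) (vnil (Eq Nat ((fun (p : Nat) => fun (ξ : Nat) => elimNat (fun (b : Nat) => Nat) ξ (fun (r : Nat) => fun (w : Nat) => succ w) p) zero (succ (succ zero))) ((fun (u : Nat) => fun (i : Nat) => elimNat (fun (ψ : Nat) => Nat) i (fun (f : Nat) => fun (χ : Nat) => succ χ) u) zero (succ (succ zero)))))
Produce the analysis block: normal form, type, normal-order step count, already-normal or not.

resulting normal form:
  vcons (Eq Nat (succ (succ zero)) (succ (succ zero))) zero (refl Nat (succ (succ zero))) (vnil (Eq Nat (succ (succ zero)) (succ (succ zero))))
type:
  Vec (Eq Nat (succ (succ zero)) (succ (succ zero))) (succ zero)
reduction steps (normal order): 15
already normal: no
first contracted redex: a beta-redex


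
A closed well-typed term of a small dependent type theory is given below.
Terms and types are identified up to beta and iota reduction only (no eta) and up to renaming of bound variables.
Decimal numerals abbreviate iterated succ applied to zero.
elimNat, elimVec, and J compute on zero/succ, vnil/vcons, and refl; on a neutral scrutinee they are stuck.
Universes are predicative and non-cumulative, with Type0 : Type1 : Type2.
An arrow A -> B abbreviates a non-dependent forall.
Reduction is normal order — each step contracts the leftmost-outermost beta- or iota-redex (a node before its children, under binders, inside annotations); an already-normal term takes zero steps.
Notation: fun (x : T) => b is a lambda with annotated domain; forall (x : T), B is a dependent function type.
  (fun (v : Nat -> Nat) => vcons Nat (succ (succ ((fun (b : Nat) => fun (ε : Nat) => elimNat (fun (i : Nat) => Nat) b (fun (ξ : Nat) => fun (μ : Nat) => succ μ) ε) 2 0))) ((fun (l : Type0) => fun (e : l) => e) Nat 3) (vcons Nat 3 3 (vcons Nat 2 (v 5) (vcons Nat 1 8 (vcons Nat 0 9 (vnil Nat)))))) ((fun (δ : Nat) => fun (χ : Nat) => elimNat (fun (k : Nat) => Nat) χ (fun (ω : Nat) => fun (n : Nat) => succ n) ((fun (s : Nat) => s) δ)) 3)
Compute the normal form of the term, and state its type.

resulting normal form:
  vcons Nat 4 3 (vcons Nat 3 3 (vcons Nat 2 8 (vcons Nat 1 8 (vcons Nat 0 9 (vnil Nat)))))
type:
  Vec Nat 5
observation: normalization takes exactly 19 steps under the normal-order strategy.


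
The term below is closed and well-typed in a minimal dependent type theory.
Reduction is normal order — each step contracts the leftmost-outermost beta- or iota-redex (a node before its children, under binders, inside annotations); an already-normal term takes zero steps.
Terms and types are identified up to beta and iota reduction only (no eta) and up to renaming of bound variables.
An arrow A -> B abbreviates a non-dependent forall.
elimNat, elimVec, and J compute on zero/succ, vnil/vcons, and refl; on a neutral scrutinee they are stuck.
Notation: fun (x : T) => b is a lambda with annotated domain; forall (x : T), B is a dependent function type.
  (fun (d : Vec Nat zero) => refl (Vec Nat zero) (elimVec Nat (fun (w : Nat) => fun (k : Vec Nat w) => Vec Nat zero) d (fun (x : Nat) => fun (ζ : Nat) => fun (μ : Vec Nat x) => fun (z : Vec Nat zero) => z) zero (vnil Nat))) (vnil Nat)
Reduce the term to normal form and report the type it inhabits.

normal form:
  refl (Vec Nat zero) (vnil Nat)
type:
  Eq (Vec Nat zero) (vnil Nat) (vnil Nat)


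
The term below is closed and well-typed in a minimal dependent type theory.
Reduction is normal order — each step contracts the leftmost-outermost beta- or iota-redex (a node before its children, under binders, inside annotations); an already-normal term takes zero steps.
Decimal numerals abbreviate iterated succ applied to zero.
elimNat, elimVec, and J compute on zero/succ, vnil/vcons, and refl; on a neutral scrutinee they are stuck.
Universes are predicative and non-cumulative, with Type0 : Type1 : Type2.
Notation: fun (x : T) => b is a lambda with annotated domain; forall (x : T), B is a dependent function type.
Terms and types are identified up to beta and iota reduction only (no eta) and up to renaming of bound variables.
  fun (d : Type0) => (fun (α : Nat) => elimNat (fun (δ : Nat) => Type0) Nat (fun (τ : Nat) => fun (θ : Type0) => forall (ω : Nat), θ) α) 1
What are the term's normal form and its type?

normal form:
  fun (d : Type0) => forall (α : Nat), Nat
inferred type:
  forall (d : Type0), Type0
observation: normalization takes exactly 5 steps under the normal-order strategy.


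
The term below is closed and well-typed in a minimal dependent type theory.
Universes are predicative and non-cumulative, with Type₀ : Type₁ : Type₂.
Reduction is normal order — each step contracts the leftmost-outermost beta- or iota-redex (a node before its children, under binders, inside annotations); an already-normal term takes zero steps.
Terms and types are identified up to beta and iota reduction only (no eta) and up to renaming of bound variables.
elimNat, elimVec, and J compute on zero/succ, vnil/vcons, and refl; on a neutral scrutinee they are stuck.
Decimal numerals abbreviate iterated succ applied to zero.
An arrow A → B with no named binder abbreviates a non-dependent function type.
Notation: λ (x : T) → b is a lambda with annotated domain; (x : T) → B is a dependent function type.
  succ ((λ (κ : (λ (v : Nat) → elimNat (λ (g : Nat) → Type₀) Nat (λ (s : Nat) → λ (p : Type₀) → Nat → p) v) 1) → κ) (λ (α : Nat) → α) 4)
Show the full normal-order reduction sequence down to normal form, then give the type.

normal-order reduction:
  succ ((λ (κ : (λ (v : Nat) → elimNat (λ (g : Nat) → Type₀) Nat (λ (s : Nat) → λ (p : Type₀) → Nat → p) v) 1) → κ) (λ (α : Nat) → α) 4)
  ~> succ ((λ (κ : Nat) → κ) 4)
  ~> 5
the term's type:
  Nat


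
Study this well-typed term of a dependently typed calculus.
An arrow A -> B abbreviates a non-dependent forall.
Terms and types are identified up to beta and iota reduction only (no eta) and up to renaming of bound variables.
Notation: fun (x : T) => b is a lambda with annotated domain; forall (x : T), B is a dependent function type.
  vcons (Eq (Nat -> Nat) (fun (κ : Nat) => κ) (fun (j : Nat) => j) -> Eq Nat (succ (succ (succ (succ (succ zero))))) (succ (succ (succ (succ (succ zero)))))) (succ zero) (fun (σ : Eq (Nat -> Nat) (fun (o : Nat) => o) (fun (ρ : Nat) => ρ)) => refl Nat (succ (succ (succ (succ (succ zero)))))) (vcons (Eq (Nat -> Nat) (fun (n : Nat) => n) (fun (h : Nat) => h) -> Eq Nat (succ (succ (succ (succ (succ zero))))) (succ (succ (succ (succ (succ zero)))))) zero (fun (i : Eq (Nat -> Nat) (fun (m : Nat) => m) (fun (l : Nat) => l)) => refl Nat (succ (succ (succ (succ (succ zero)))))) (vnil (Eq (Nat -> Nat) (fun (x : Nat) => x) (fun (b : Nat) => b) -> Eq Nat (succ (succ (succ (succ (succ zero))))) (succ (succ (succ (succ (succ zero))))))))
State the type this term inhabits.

the term's type:
  Vec (Eq (Nat -> Nat) (fun (κ : Nat) => κ) (fun (j : Nat) => j) -> Eq Nat (succ (succ (succ (succ (succ zero))))) (succ (succ (succ (succ (succ zero)))))) (succ (succ zero))


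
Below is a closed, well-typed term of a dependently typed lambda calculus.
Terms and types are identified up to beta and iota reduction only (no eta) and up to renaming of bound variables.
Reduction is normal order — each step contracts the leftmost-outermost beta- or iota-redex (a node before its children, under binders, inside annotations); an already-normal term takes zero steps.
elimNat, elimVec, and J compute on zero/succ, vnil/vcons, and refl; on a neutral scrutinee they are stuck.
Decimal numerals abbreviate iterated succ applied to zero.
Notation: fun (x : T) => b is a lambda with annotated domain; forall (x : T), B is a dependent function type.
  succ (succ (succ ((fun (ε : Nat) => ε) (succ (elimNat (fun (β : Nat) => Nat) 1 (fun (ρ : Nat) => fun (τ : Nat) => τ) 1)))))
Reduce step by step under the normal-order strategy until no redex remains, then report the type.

reduction (normal order):
  succ (succ (succ ((fun (ε : Nat) => ε) (succ (elimNat (fun (β : Nat) => Nat) 1 (fun (ρ : Nat) => fun (τ : Nat) => τ) 1)))))
  ~> succ (succ (succ (succ (elimNat (fun (ε : Nat) => Nat) 1 (fun (β : Nat) => fun (ρ : Nat) => ρ) 1))))
  ~> succ (succ (succ (succ ((fun (ε : Nat) => fun (β : Nat) => β) 0 (elimNat (fun (ρ : Nat) => Nat) 1 (fun (τ : Nat) => fun (l : Nat) => l) 0)))))
  ~> succ (succ (succ (succ ((fun (ε : Nat) => ε) (elimNat (fun (β : Nat) => Nat) 1 (fun (ρ : Nat) => fun (τ : Nat) => τ) 0)))))
  ~> succ (succ (succ (succ (elimNat (fun (ε : Nat) => Nat) 1 (fun (β : Nat) => fun (ρ : Nat) => ρ) 0))))
  ~> 5
type:
  Nat
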